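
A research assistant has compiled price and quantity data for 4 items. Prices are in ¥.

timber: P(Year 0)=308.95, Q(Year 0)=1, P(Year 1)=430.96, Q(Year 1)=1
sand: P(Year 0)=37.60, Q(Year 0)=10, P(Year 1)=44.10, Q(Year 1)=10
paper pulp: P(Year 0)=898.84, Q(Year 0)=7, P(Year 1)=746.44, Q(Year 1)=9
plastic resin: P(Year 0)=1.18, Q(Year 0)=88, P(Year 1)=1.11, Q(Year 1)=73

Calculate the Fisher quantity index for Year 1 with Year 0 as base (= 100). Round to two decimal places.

Laspeyres component (base-period weights):
ΣP(Year 0)Q(Year 1) = 308.95×1 + 37.60×10 + 898.84×9 + 1.18×73 = 308.95 + 376 + 8089.56 + 86.14 = 8860.65
ΣP(Year 0)Q(Year 0) = 308.95×1 + 37.60×10 + 898.84×7 + 1.18×88 = 308.95 + 376 + 6291.88 + 103.84 = 7080.67
L = 8860.65 / 7080.67 × 100 = 125.1386
Paasche component (current-period weights):
ΣP(Year 1)Q(Year 1) = 430.96×1 + 44.10×10 + 746.44×9 + 1.11×73 = 430.96 + 441 + 6717.96 + 81.03 = 7670.95
ΣP(Year 1)Q(Year 0) = 430.96×1 + 44.10×10 + 746.44×7 + 1.11×88 = 430.96 + 441 + 5225.08 + 97.68 = 6194.72
P = 7670.95 / 6194.72 × 100 = 123.8305
Fisher = √(L × P) = √(125.1386 × 123.8305) = 124.4828

124.48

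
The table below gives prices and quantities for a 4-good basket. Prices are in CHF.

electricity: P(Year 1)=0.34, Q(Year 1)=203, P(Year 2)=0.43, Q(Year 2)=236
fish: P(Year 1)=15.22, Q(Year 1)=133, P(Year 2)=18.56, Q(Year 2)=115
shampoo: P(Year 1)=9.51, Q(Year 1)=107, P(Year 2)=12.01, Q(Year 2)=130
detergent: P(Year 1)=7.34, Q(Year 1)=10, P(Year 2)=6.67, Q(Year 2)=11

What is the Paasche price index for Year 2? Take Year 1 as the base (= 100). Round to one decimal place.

123.0

Paasche price index uses current-period quantities as weights.
ΣP(Year 2)·Q(Year 2) = 0.43×236 + 18.56×115 + 12.01×130 + 6.67×11 = 101.48 + 2134.4 + 1561.3 + 73.37 = 3870.55
ΣP(Year 1)·Q(Year 2) = 0.34×236 + 15.22×115 + 9.51×130 + 7.34×11 = 80.24 + 1750.3 + 1236.3 + 80.74 = 3147.58
Index = 3870.55 / 3147.58 × 100 = 122.9691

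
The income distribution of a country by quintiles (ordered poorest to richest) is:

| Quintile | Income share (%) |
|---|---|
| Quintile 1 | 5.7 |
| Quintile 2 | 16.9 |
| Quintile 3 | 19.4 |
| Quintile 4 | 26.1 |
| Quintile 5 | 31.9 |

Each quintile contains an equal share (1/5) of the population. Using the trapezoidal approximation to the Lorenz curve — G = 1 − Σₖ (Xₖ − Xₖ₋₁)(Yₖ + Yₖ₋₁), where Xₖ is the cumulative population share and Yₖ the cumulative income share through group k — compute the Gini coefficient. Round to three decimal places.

Cumulative income shares Yₖ: 0.0570, 0.2260, 0.4200, 0.6810, 1.0000
Σ (Xₖ−Xₖ₋₁)(Yₖ+Yₖ₋₁) = (1/5)(0.0570+0.0000) + (1/5)(0.2260+0.0570) + (1/5)(0.4200+0.2260) + (1/5)(0.6810+0.4200) + (1/5)(1.0000+0.6810)
  = 0.0114 + 0.0566 + 0.1292 + 0.2202 + 0.3362 = 0.7536
G = 1 − 0.7536 = 0.2464

0.246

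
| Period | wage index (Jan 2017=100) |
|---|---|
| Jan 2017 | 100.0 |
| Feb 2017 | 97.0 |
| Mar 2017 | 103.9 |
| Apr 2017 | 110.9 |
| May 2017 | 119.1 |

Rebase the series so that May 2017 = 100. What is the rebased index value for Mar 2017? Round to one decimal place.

Rebased(Mar 2017) = 103.9 / 119.1 × 100 = 87.2376

87.2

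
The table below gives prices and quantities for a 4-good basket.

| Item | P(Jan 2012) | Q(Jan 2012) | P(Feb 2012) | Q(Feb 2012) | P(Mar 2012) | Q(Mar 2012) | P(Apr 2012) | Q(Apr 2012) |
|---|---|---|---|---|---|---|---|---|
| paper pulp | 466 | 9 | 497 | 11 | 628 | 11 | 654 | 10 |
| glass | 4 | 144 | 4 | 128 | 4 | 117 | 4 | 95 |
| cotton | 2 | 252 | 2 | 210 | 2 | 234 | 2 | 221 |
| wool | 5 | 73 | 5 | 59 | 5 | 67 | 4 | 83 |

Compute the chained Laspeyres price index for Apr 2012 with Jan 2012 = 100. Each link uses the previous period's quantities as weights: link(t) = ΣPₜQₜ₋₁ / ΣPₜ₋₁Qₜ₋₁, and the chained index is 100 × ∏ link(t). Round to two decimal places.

130.95

Link Jan 2012→Feb 2012:
ΣP(Feb 2012)Q(Jan 2012) = 497×9 + 4×144 + 2×252 + 5×73 = 4473 + 576 + 504 + 365 = 5918
ΣP(Jan 2012)Q(Jan 2012) = 466×9 + 4×144 + 2×252 + 5×73 = 4194 + 576 + 504 + 365 = 5639
link = 5918/5639 = 1.049477
Link Feb 2012→Mar 2012:
ΣP(Mar 2012)Q(Feb 2012) = 628×11 + 4×128 + 2×210 + 5×59 = 6908 + 512 + 420 + 295 = 8135
ΣP(Feb 2012)Q(Feb 2012) = 497×11 + 4×128 + 2×210 + 5×59 = 5467 + 512 + 420 + 295 = 6694
link = 8135/6694 = 1.215267
Link Mar 2012→Apr 2012:
ΣP(Apr 2012)Q(Mar 2012) = 654×11 + 4×117 + 2×234 + 4×67 = 7194 + 468 + 468 + 268 = 8398
ΣP(Mar 2012)Q(Mar 2012) = 628×11 + 4×117 + 2×234 + 5×67 = 6908 + 468 + 468 + 335 = 8179
link = 8398/8179 = 1.026776
Chained index = 100 × 1.049477 × 1.215267 × 1.026776 = 130.9545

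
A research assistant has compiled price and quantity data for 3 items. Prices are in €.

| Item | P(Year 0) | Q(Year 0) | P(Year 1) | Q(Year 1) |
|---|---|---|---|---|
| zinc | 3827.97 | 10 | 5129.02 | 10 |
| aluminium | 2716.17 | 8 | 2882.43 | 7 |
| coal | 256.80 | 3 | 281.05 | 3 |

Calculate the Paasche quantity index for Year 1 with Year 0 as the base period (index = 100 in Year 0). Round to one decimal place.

Paasche quantity index uses current-period prices as weights.
ΣP(Year 1)·Q(Year 1) = 5129.02×10 + 2882.43×7 + 281.05×3 = 51290.2 + 20177.01 + 843.15 = 72310.36
ΣP(Year 1)·Q(Year 0) = 5129.02×10 + 2882.43×8 + 281.05×3 = 51290.2 + 23059.44 + 843.15 = 75192.79
Index = 72310.36 / 75192.79 × 100 = 96.1666

96.2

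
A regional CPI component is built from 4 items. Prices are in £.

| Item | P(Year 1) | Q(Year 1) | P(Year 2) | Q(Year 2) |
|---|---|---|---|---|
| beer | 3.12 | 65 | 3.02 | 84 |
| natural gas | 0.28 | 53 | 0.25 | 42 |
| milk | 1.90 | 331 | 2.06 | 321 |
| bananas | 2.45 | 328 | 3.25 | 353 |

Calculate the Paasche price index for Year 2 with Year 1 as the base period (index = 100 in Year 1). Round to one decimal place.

118.5

Paasche price index uses current-period quantities as weights.
ΣP(Year 2)·Q(Year 2) = 3.02×84 + 0.25×42 + 2.06×321 + 3.25×353 = 253.68 + 10.5 + 661.26 + 1147.25 = 2072.69
ΣP(Year 1)·Q(Year 2) = 3.12×84 + 0.28×42 + 1.90×321 + 2.45×353 = 262.08 + 11.76 + 609.9 + 864.85 = 1748.59
Index = 2072.69 / 1748.59 × 100 = 118.5349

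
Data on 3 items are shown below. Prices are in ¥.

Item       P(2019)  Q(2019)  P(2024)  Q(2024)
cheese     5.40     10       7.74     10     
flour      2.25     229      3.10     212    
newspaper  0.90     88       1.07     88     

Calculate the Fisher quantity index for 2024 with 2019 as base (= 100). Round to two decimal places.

Laspeyres component (base-period weights):
ΣP(2019)Q(2024) = 5.40×10 + 2.25×212 + 0.90×88 = 54 + 477 + 79.2 = 610.2
ΣP(2019)Q(2019) = 5.40×10 + 2.25×229 + 0.90×88 = 54 + 515.25 + 79.2 = 648.45
L = 610.2 / 648.45 × 100 = 94.1013
Paasche component (current-period weights):
ΣP(2024)Q(2024) = 7.74×10 + 3.10×212 + 1.07×88 = 77.4 + 657.2 + 94.16 = 828.76
ΣP(2024)Q(2019) = 7.74×10 + 3.10×229 + 1.07×88 = 77.4 + 709.9 + 94.16 = 881.46
P = 828.76 / 881.46 × 100 = 94.0213
Fisher = √(L × P) = √(94.1013 × 94.0213) = 94.0613

94.06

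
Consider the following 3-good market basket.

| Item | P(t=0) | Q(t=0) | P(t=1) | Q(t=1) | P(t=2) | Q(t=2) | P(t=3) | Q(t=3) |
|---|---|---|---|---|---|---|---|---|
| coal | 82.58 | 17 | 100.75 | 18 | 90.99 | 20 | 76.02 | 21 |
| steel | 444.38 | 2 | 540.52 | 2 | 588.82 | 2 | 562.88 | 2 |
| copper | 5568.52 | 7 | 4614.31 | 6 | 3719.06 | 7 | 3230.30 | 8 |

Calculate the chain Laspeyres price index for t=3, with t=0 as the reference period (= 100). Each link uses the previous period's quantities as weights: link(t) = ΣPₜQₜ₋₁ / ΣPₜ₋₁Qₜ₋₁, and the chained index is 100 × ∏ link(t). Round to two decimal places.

60.79

Link t=0→t=1:
ΣP(t=1)Q(t=0) = 100.75×17 + 540.52×2 + 4614.31×7 = 1712.75 + 1081.04 + 32300.17 = 35093.96
ΣP(t=0)Q(t=0) = 82.58×17 + 444.38×2 + 5568.52×7 = 1403.86 + 888.76 + 38979.64 = 41272.26
link = 35093.96/41272.26 = 0.850304
Link t=1→t=2:
ΣP(t=2)Q(t=1) = 90.99×18 + 588.82×2 + 3719.06×6 = 1637.82 + 1177.64 + 22314.36 = 25129.82
ΣP(t=1)Q(t=1) = 100.75×18 + 540.52×2 + 4614.31×6 = 1813.5 + 1081.04 + 27685.86 = 30580.4
link = 25129.82/30580.4 = 0.821762
Link t=2→t=3:
ΣP(t=3)Q(t=2) = 76.02×20 + 562.88×2 + 3230.30×7 = 1520.4 + 1125.76 + 22612.1 = 25258.26
ΣP(t=2)Q(t=2) = 90.99×20 + 588.82×2 + 3719.06×7 = 1819.8 + 1177.64 + 26033.42 = 29030.86
link = 25258.26/29030.86 = 0.870049
Chained index = 100 × 0.850304 × 0.821762 × 0.870049 = 60.7944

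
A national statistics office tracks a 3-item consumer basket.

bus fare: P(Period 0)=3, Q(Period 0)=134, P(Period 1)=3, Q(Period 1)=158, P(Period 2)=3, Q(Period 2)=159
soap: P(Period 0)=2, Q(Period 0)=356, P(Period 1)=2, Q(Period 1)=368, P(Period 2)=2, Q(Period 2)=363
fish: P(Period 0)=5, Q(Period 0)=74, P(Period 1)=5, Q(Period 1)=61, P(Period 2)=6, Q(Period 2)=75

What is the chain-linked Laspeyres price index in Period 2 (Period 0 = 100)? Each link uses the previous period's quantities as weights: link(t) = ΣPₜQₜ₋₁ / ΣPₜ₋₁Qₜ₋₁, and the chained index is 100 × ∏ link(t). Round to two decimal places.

Link Period 0→Period 1:
ΣP(Period 1)Q(Period 0) = 3×134 + 2×356 + 5×74 = 402 + 712 + 370 = 1484
ΣP(Period 0)Q(Period 0) = 3×134 + 2×356 + 5×74 = 402 + 712 + 370 = 1484
link = 1484/1484 = 1.000000
Link Period 1→Period 2:
ΣP(Period 2)Q(Period 1) = 3×158 + 2×368 + 6×61 = 474 + 736 + 366 = 1576
ΣP(Period 1)Q(Period 1) = 3×158 + 2×368 + 5×61 = 474 + 736 + 305 = 1515
link = 1576/1515 = 1.040264
Chained index = 100 × 1.000000 × 1.040264 = 104.0264

104.03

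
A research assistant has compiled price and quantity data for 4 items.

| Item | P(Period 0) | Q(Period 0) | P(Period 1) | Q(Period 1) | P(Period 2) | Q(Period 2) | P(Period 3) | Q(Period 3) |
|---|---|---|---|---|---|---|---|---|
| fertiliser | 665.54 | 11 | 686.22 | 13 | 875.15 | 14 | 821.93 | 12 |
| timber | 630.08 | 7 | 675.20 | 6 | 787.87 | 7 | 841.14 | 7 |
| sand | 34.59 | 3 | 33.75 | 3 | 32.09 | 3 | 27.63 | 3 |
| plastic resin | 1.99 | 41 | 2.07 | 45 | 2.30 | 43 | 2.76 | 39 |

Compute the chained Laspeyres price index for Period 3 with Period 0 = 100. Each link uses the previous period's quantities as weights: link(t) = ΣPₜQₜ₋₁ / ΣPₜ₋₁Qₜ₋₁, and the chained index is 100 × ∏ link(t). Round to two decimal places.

Link Period 0→Period 1:
ΣP(Period 1)Q(Period 0) = 686.22×11 + 675.20×7 + 33.75×3 + 2.07×41 = 7548.42 + 4726.4 + 101.25 + 84.87 = 12460.94
ΣP(Period 0)Q(Period 0) = 665.54×11 + 630.08×7 + 34.59×3 + 1.99×41 = 7320.94 + 4410.56 + 103.77 + 81.59 = 11916.86
link = 12460.94/11916.86 = 1.045656
Link Period 1→Period 2:
ΣP(Period 2)Q(Period 1) = 875.15×13 + 787.87×6 + 32.09×3 + 2.30×45 = 11376.95 + 4727.22 + 96.27 + 103.5 = 16303.94
ΣP(Period 1)Q(Period 1) = 686.22×13 + 675.20×6 + 33.75×3 + 2.07×45 = 8920.86 + 4051.2 + 101.25 + 93.15 = 13166.46
link = 16303.94/13166.46 = 1.238293
Link Period 2→Period 3:
ΣP(Period 3)Q(Period 2) = 821.93×14 + 841.14×7 + 27.63×3 + 2.76×43 = 11507.02 + 5887.98 + 82.89 + 118.68 = 17596.57
ΣP(Period 2)Q(Period 2) = 875.15×14 + 787.87×7 + 32.09×3 + 2.30×43 = 12252.1 + 5515.09 + 96.27 + 98.9 = 17962.36
link = 17596.57/17962.36 = 0.979636
Chained index = 100 × 1.045656 × 1.238293 × 0.979636 = 126.8461

126.85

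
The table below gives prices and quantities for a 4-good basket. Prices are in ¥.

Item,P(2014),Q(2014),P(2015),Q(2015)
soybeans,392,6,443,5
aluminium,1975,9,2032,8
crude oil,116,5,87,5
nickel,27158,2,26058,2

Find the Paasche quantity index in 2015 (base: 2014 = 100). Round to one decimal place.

Paasche quantity index uses current-period prices as weights.
ΣP(2015)·Q(2015) = 443×5 + 2032×8 + 87×5 + 26058×2 = 2215 + 16256 + 435 + 52116 = 71022
ΣP(2015)·Q(2014) = 443×6 + 2032×9 + 87×5 + 26058×2 = 2658 + 18288 + 435 + 52116 = 73497
Index = 71022 / 73497 × 100 = 96.6325

96.6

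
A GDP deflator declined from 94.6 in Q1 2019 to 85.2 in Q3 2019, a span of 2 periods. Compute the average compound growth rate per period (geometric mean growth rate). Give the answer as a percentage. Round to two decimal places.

Growth factor = (85.2/94.6)^(1/2) = (0.900634)^(1/2) = 0.949018
Growth rate = 0.949018 − 1 = -0.050982 = -5.0982%

-5.10%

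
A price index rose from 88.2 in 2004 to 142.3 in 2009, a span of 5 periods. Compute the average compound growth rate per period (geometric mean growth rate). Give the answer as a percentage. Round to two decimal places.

10.04%

Growth factor = (142.3/88.2)^(1/5) = (1.613379)^(1/5) = 1.100392
Growth rate = 1.100392 − 1 = 0.100392 = 10.0392%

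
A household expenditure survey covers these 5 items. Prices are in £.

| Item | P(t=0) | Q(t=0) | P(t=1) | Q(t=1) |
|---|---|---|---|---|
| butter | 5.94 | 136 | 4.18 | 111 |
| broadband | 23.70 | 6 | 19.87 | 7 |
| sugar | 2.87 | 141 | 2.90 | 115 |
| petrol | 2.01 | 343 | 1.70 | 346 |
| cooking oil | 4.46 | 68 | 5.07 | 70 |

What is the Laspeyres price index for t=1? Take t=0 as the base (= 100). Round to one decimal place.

86.2

Laspeyres price index uses base-period quantities as weights.
ΣP(t=1)·Q(t=0) = 4.18×136 + 19.87×6 + 2.90×141 + 1.70×343 + 5.07×68 = 568.48 + 119.22 + 408.9 + 583.1 + 344.76 = 2024.46
ΣP(t=0)·Q(t=0) = 5.94×136 + 23.70×6 + 2.87×141 + 2.01×343 + 4.46×68 = 807.84 + 142.2 + 404.67 + 689.43 + 303.28 = 2347.42
Index = 2024.46 / 2347.42 × 100 = 86.2419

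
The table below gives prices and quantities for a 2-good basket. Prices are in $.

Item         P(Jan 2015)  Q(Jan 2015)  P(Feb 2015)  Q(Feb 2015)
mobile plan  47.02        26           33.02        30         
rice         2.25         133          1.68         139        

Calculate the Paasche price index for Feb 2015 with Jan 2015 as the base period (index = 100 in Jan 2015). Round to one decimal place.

71.0

Paasche price index uses current-period quantities as weights.
ΣP(Feb 2015)·Q(Feb 2015) = 33.02×30 + 1.68×139 = 990.6 + 233.52 = 1224.12
ΣP(Jan 2015)·Q(Feb 2015) = 47.02×30 + 2.25×139 = 1410.6 + 312.75 = 1723.35
Index = 1224.12 / 1723.35 × 100 = 71.0314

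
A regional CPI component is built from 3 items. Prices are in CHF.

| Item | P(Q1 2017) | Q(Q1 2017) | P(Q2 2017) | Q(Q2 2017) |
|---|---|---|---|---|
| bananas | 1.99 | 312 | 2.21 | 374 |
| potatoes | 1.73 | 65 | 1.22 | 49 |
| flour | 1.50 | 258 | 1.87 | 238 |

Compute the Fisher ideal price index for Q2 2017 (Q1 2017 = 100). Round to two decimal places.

Laspeyres component (base-period weights):
ΣP(Q2 2017)Q(Q1 2017) = 2.21×312 + 1.22×65 + 1.87×258 = 689.52 + 79.3 + 482.46 = 1251.28
ΣP(Q1 2017)Q(Q1 2017) = 1.99×312 + 1.73×65 + 1.50×258 = 620.88 + 112.45 + 387 = 1120.33
L = 1251.28 / 1120.33 × 100 = 111.6885
Paasche component (current-period weights):
ΣP(Q2 2017)Q(Q2 2017) = 2.21×374 + 1.22×49 + 1.87×238 = 826.54 + 59.78 + 445.06 = 1331.38
ΣP(Q1 2017)Q(Q2 2017) = 1.99×374 + 1.73×49 + 1.50×238 = 744.26 + 84.77 + 357 = 1186.03
P = 1331.38 / 1186.03 × 100 = 112.2552
Fisher = √(L × P) = √(111.6885 × 112.2552) = 111.9715

111.97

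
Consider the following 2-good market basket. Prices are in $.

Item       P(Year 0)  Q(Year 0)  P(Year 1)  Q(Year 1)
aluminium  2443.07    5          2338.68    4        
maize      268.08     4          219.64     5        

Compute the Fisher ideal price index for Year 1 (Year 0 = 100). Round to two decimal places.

94.34

Laspeyres component (base-period weights):
ΣP(Year 1)Q(Year 0) = 2338.68×5 + 219.64×4 = 11693.4 + 878.56 = 12571.96
ΣP(Year 0)Q(Year 0) = 2443.07×5 + 268.08×4 = 12215.35 + 1072.32 = 13287.67
L = 12571.96 / 13287.67 × 100 = 94.6137
Paasche component (current-period weights):
ΣP(Year 1)Q(Year 1) = 2338.68×4 + 219.64×5 = 9354.72 + 1098.2 = 10452.92
ΣP(Year 0)Q(Year 1) = 2443.07×4 + 268.08×5 = 9772.28 + 1340.4 = 11112.68
P = 10452.92 / 11112.68 × 100 = 94.0630
Fisher = √(L × P) = √(94.6137 × 94.0630) = 94.3380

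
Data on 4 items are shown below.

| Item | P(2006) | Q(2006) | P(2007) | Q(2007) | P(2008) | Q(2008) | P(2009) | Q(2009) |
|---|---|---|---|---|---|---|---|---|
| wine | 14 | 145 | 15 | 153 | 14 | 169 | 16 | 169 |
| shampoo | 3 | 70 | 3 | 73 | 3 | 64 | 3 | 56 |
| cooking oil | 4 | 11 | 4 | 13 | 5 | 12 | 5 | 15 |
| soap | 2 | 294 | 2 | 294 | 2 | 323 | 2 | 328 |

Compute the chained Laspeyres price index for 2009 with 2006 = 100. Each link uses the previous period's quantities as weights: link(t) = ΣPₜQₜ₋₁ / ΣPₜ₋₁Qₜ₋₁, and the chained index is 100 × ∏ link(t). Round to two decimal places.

Link 2006→2007:
ΣP(2007)Q(2006) = 15×145 + 3×70 + 4×11 + 2×294 = 2175 + 210 + 44 + 588 = 3017
ΣP(2006)Q(2006) = 14×145 + 3×70 + 4×11 + 2×294 = 2030 + 210 + 44 + 588 = 2872
link = 3017/2872 = 1.050487
Link 2007→2008:
ΣP(2008)Q(2007) = 14×153 + 3×73 + 5×13 + 2×294 = 2142 + 219 + 65 + 588 = 3014
ΣP(2007)Q(2007) = 15×153 + 3×73 + 4×13 + 2×294 = 2295 + 219 + 52 + 588 = 3154
link = 3014/3154 = 0.955612
Link 2008→2009:
ΣP(2009)Q(2008) = 16×169 + 3×64 + 5×12 + 2×323 = 2704 + 192 + 60 + 646 = 3602
ΣP(2008)Q(2008) = 14×169 + 3×64 + 5×12 + 2×323 = 2366 + 192 + 60 + 646 = 3264
link = 3602/3264 = 1.103554
Chained index = 100 × 1.050487 × 0.955612 × 1.103554 = 110.7812

110.78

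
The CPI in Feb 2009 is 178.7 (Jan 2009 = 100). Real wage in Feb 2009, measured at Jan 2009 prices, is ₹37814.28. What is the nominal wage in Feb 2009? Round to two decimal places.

Nominal = Real × (Index/100) = 37814.28 × (178.7/100)
        = 37814.28 × 1.787 = 67574.1184

67574.12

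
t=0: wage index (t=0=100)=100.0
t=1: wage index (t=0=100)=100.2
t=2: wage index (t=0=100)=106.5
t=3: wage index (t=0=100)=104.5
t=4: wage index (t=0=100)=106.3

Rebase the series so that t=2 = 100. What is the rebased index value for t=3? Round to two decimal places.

98.12

Rebased(t=3) = 104.5 / 106.5 × 100 = 98.1221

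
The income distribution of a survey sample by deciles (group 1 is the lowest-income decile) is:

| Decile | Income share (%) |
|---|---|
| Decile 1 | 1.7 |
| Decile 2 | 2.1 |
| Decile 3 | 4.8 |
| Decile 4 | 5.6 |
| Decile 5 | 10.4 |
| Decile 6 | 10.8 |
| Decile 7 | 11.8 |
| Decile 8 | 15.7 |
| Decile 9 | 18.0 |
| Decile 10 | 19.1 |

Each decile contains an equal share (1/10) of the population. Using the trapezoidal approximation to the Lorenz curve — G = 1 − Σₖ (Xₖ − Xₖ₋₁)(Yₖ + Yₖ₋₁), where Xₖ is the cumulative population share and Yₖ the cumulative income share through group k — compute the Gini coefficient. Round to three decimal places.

0.341

Cumulative income shares Yₖ: 0.0170, 0.0380, 0.0860, 0.1420, 0.2460, 0.3540, 0.4720, 0.6290, 0.8090, 1.0000
Σ (Xₖ−Xₖ₋₁)(Yₖ+Yₖ₋₁) = (1/10)(0.0170+0.0000) + (1/10)(0.0380+0.0170) + (1/10)(0.0860+0.0380) + (1/10)(0.1420+0.0860) + (1/10)(0.2460+0.1420) + (1/10)(0.3540+0.2460) + (1/10)(0.4720+0.3540) + (1/10)(0.6290+0.4720) + (1/10)(0.8090+0.6290) + (1/10)(1.0000+0.8090)
  = 0.0017 + 0.0055 + 0.0124 + 0.0228 + 0.0388 + 0.0600 + 0.0826 + 0.1101 + 0.1438 + 0.1809 = 0.6586
G = 1 − 0.6586 = 0.3414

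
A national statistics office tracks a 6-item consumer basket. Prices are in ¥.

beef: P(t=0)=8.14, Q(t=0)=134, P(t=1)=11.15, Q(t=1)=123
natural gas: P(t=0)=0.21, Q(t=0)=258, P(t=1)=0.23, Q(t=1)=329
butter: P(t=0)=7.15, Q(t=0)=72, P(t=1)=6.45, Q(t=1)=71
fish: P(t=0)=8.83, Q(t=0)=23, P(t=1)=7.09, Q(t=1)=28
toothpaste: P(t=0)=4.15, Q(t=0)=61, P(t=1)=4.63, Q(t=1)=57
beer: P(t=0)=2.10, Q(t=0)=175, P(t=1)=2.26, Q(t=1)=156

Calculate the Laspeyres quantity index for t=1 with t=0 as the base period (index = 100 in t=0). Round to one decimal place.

Laspeyres quantity index uses base-period prices as weights.
ΣP(t=0)·Q(t=1) = 8.14×123 + 0.21×329 + 7.15×71 + 8.83×28 + 4.15×57 + 2.10×156 = 1001.22 + 69.09 + 507.65 + 247.24 + 236.55 + 327.6 = 2389.35
ΣP(t=0)·Q(t=0) = 8.14×134 + 0.21×258 + 7.15×72 + 8.83×23 + 4.15×61 + 2.10×175 = 1090.76 + 54.18 + 514.8 + 203.09 + 253.15 + 367.5 = 2483.48
Index = 2389.35 / 2483.48 × 100 = 96.2098

96.2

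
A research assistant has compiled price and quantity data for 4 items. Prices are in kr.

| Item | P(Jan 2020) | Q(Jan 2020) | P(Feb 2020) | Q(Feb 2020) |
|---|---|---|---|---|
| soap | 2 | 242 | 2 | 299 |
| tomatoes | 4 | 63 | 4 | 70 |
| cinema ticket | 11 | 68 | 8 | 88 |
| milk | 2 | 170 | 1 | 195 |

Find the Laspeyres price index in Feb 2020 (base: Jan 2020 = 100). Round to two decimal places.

79.50

Laspeyres price index uses base-period quantities as weights.
ΣP(Feb 2020)·Q(Jan 2020) = 2×242 + 4×63 + 8×68 + 1×170 = 484 + 252 + 544 + 170 = 1450
ΣP(Jan 2020)·Q(Jan 2020) = 2×242 + 4×63 + 11×68 + 2×170 = 484 + 252 + 748 + 340 = 1824
Index = 1450 / 1824 × 100 = 79.4956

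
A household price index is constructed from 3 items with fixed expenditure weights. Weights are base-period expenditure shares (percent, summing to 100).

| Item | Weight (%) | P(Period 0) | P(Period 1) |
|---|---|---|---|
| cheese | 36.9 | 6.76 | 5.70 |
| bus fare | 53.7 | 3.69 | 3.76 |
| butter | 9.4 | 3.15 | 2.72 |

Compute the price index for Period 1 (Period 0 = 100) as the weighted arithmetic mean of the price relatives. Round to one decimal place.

93.9

cheese: 36.9 × (5.70/6.76) = 36.9 × 0.843195 = 31.1139
bus fare: 53.7 × (3.76/3.69) = 53.7 × 1.018970 = 54.7187
butter: 9.4 × (2.72/3.15) = 9.4 × 0.863492 = 8.1168
Index = Σ wᵢ·(p₁ᵢ/p₀ᵢ) = 31.1139 + 54.7187 + 8.1168 = 93.9494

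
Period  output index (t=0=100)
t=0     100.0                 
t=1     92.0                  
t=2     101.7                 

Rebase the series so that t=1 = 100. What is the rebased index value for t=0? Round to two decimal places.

Rebased(t=0) = 100.0 / 92.0 × 100 = 108.6957

108.70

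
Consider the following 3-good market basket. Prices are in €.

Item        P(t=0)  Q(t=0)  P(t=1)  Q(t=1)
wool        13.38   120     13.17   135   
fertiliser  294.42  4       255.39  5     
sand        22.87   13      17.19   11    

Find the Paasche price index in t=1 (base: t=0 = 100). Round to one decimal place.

Paasche price index uses current-period quantities as weights.
ΣP(t=1)·Q(t=1) = 13.17×135 + 255.39×5 + 17.19×11 = 1777.95 + 1276.95 + 189.09 = 3243.99
ΣP(t=0)·Q(t=1) = 13.38×135 + 294.42×5 + 22.87×11 = 1806.3 + 1472.1 + 251.57 = 3529.97
Index = 3243.99 / 3529.97 × 100 = 91.8985

91.9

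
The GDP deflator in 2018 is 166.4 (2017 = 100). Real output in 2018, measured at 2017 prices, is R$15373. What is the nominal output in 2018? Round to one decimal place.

Nominal = Real × (Index/100) = 15373 × (166.4/100)
        = 15373 × 1.664 = 25580.6720

25580.7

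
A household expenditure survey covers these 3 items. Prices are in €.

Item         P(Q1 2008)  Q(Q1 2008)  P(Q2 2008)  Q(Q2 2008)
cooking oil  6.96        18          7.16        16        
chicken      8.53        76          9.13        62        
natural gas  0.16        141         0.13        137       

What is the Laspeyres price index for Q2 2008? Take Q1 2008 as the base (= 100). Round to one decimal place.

Laspeyres price index uses base-period quantities as weights.
ΣP(Q2 2008)·Q(Q1 2008) = 7.16×18 + 9.13×76 + 0.13×141 = 128.88 + 693.88 + 18.33 = 841.09
ΣP(Q1 2008)·Q(Q1 2008) = 6.96×18 + 8.53×76 + 0.16×141 = 125.28 + 648.28 + 22.56 = 796.12
Index = 841.09 / 796.12 × 100 = 105.6486

105.6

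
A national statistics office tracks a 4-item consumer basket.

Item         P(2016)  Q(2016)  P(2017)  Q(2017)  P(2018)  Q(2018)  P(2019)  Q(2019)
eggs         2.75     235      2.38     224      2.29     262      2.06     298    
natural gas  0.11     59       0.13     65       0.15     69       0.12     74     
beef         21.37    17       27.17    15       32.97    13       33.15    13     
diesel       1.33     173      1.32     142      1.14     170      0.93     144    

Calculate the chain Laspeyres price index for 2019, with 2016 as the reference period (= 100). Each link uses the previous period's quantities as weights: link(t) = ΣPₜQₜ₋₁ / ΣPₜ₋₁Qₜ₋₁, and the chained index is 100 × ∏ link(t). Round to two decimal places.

Link 2016→2017:
ΣP(2017)Q(2016) = 2.38×235 + 0.13×59 + 27.17×17 + 1.32×173 = 559.3 + 7.67 + 461.89 + 228.36 = 1257.22
ΣP(2016)Q(2016) = 2.75×235 + 0.11×59 + 21.37×17 + 1.33×173 = 646.25 + 6.49 + 363.29 + 230.09 = 1246.12
link = 1257.22/1246.12 = 1.008908
Link 2017→2018:
ΣP(2018)Q(2017) = 2.29×224 + 0.15×65 + 32.97×15 + 1.14×142 = 512.96 + 9.75 + 494.55 + 161.88 = 1179.14
ΣP(2017)Q(2017) = 2.38×224 + 0.13×65 + 27.17×15 + 1.32×142 = 533.12 + 8.45 + 407.55 + 187.44 = 1136.56
link = 1179.14/1136.56 = 1.037464
Link 2018→2019:
ΣP(2019)Q(2018) = 2.06×262 + 0.12×69 + 33.15×13 + 0.93×170 = 539.72 + 8.28 + 430.95 + 158.1 = 1137.05
ΣP(2018)Q(2018) = 2.29×262 + 0.15×69 + 32.97×13 + 1.14×170 = 599.98 + 10.35 + 428.61 + 193.8 = 1232.74
link = 1137.05/1232.74 = 0.922376
Chained index = 100 × 1.008908 × 1.037464 × 0.922376 = 96.5456

96.55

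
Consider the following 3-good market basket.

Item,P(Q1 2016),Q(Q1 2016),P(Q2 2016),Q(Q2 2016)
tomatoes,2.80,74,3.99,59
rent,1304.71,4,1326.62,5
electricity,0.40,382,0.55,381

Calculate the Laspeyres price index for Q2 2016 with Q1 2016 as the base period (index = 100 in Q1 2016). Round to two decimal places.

Laspeyres price index uses base-period quantities as weights.
ΣP(Q2 2016)·Q(Q1 2016) = 3.99×74 + 1326.62×4 + 0.55×382 = 295.26 + 5306.48 + 210.1 = 5811.84
ΣP(Q1 2016)·Q(Q1 2016) = 2.80×74 + 1304.71×4 + 0.40×382 = 207.2 + 5218.84 + 152.8 = 5578.84
Index = 5811.84 / 5578.84 × 100 = 104.1765

104.18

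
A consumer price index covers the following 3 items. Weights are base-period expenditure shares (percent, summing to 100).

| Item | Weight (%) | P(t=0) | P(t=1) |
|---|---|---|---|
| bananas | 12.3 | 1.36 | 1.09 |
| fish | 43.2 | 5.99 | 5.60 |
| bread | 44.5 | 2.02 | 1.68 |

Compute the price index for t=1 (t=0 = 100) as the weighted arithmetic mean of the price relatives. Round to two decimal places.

87.26

bananas: 12.3 × (1.09/1.36) = 12.3 × 0.801471 = 9.8581
fish: 43.2 × (5.60/5.99) = 43.2 × 0.934891 = 40.3873
bread: 44.5 × (1.68/2.02) = 44.5 × 0.831683 = 37.0099
Index = Σ wᵢ·(p₁ᵢ/p₀ᵢ) = 9.8581 + 40.3873 + 37.0099 = 87.2553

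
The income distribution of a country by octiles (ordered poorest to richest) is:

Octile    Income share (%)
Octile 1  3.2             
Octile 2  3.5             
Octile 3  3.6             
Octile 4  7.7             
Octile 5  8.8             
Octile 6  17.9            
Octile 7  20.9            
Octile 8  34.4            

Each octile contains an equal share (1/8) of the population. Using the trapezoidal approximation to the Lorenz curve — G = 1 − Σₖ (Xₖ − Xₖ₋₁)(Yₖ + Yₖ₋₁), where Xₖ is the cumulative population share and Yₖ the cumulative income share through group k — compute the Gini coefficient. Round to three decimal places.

0.437

Cumulative income shares Yₖ: 0.0320, 0.0670, 0.1030, 0.1800, 0.2680, 0.4470, 0.6560, 1.0000
Σ (Xₖ−Xₖ₋₁)(Yₖ+Yₖ₋₁) = (1/8)(0.0320+0.0000) + (1/8)(0.0670+0.0320) + (1/8)(0.1030+0.0670) + (1/8)(0.1800+0.1030) + (1/8)(0.2680+0.1800) + (1/8)(0.4470+0.2680) + (1/8)(0.6560+0.4470) + (1/8)(1.0000+0.6560)
  = 0.0040 + 0.0124 + 0.0213 + 0.0354 + 0.0560 + 0.0894 + 0.1379 + 0.2070 = 0.5633
G = 1 − 0.5633 = 0.4367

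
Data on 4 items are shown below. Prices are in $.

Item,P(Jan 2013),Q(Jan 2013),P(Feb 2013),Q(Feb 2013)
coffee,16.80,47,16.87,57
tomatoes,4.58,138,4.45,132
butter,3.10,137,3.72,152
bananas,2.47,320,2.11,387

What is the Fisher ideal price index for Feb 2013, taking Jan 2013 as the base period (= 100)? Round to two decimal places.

98.17

Laspeyres component (base-period weights):
ΣP(Feb 2013)Q(Jan 2013) = 16.87×47 + 4.45×138 + 3.72×137 + 2.11×320 = 792.89 + 614.1 + 509.64 + 675.2 = 2591.83
ΣP(Jan 2013)Q(Jan 2013) = 16.80×47 + 4.58×138 + 3.10×137 + 2.47×320 = 789.6 + 632.04 + 424.7 + 790.4 = 2636.74
L = 2591.83 / 2636.74 × 100 = 98.2968
Paasche component (current-period weights):
ΣP(Feb 2013)Q(Feb 2013) = 16.87×57 + 4.45×132 + 3.72×152 + 2.11×387 = 961.59 + 587.4 + 565.44 + 816.57 = 2931
ΣP(Jan 2013)Q(Feb 2013) = 16.80×57 + 4.58×132 + 3.10×152 + 2.47×387 = 957.6 + 604.56 + 471.2 + 955.89 = 2989.25
P = 2931 / 2989.25 × 100 = 98.0514
Fisher = √(L × P) = √(98.2968 × 98.0514) = 98.1740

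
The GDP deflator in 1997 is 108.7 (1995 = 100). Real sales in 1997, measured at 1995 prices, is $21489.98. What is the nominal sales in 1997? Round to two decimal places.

23359.61

Nominal = Real × (Index/100) = 21489.98 × (108.7/100)
        = 21489.98 × 1.087 = 23359.6083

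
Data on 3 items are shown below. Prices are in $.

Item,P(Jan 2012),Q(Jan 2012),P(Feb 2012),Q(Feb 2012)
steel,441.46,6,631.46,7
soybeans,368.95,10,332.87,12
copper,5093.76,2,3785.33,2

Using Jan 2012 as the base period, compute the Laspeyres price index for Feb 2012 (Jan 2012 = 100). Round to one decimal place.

88.9

Laspeyres price index uses base-period quantities as weights.
ΣP(Feb 2012)·Q(Jan 2012) = 631.46×6 + 332.87×10 + 3785.33×2 = 3788.76 + 3328.7 + 7570.66 = 14688.12
ΣP(Jan 2012)·Q(Jan 2012) = 441.46×6 + 368.95×10 + 5093.76×2 = 2648.76 + 3689.5 + 10187.52 = 16525.78
Index = 14688.12 / 16525.78 × 100 = 88.8800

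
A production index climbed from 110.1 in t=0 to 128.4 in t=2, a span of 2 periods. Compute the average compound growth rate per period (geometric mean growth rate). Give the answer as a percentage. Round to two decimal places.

7.99%

Growth factor = (128.4/110.1)^(1/2) = (1.166213)^(1/2) = 1.079913
Growth rate = 1.079913 − 1 = 0.079913 = 7.9913%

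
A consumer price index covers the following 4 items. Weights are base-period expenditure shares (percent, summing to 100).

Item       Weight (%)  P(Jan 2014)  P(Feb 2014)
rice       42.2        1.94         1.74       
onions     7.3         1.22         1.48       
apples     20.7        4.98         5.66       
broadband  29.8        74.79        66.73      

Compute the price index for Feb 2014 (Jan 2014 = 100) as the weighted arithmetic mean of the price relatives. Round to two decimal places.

rice: 42.2 × (1.74/1.94) = 42.2 × 0.896907 = 37.8495
onions: 7.3 × (1.48/1.22) = 7.3 × 1.213115 = 8.8557
apples: 20.7 × (5.66/4.98) = 20.7 × 1.136546 = 23.5265
broadband: 29.8 × (66.73/74.79) = 29.8 × 0.892232 = 26.5885
Index = Σ wᵢ·(p₁ᵢ/p₀ᵢ) = 37.8495 + 8.8557 + 23.5265 + 26.5885 = 96.8202

96.82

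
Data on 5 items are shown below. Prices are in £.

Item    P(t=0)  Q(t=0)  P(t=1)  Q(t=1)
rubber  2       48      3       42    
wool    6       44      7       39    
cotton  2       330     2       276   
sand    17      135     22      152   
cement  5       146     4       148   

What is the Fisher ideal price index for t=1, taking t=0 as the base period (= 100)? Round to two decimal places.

115.94

Laspeyres component (base-period weights):
ΣP(t=1)Q(t=0) = 3×48 + 7×44 + 2×330 + 22×135 + 4×146 = 144 + 308 + 660 + 2970 + 584 = 4666
ΣP(t=0)Q(t=0) = 2×48 + 6×44 + 2×330 + 17×135 + 5×146 = 96 + 264 + 660 + 2295 + 730 = 4045
L = 4666 / 4045 × 100 = 115.3523
Paasche component (current-period weights):
ΣP(t=1)Q(t=1) = 3×42 + 7×39 + 2×276 + 22×152 + 4×148 = 126 + 273 + 552 + 3344 + 592 = 4887
ΣP(t=0)Q(t=1) = 2×42 + 6×39 + 2×276 + 17×152 + 5×148 = 84 + 234 + 552 + 2584 + 740 = 4194
P = 4887 / 4194 × 100 = 116.5236
Fisher = √(L × P) = √(115.3523 × 116.5236) = 115.9365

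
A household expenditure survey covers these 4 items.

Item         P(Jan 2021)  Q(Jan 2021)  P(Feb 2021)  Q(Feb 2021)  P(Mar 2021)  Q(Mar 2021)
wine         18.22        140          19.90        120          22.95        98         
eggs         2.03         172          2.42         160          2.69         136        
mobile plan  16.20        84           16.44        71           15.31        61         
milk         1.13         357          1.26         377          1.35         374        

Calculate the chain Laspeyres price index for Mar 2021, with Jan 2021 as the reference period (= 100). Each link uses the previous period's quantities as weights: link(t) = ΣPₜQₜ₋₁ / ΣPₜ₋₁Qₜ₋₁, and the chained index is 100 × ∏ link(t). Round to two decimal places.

Link Jan 2021→Feb 2021:
ΣP(Feb 2021)Q(Jan 2021) = 19.90×140 + 2.42×172 + 16.44×84 + 1.26×357 = 2786 + 416.24 + 1380.96 + 449.82 = 5033.02
ΣP(Jan 2021)Q(Jan 2021) = 18.22×140 + 2.03×172 + 16.20×84 + 1.13×357 = 2550.8 + 349.16 + 1360.8 + 403.41 = 4664.17
link = 5033.02/4664.17 = 1.079082
Link Feb 2021→Mar 2021:
ΣP(Mar 2021)Q(Feb 2021) = 22.95×120 + 2.69×160 + 15.31×71 + 1.35×377 = 2754 + 430.4 + 1087.01 + 508.95 = 4780.36
ΣP(Feb 2021)Q(Feb 2021) = 19.90×120 + 2.42×160 + 16.44×71 + 1.26×377 = 2388 + 387.2 + 1167.24 + 475.02 = 4417.46
link = 4780.36/4417.46 = 1.082151
Chained index = 100 × 1.079082 × 1.082151 = 116.7730

116.77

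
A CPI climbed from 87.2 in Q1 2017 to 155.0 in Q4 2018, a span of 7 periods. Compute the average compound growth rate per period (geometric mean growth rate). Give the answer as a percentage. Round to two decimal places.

8.56%

Growth factor = (155.0/87.2)^(1/7) = (1.777523)^(1/7) = 1.085645
Growth rate = 1.085645 − 1 = 0.085645 = 8.5645%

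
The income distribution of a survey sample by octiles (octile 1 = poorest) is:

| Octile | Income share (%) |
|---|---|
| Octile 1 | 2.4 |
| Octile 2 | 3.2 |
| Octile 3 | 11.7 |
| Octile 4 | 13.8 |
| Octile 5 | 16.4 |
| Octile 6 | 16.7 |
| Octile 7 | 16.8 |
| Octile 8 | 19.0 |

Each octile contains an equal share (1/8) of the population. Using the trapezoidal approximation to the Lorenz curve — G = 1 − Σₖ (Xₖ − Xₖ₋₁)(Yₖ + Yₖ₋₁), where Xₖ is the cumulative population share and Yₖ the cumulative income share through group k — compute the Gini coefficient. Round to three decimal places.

Cumulative income shares Yₖ: 0.0240, 0.0560, 0.1730, 0.3110, 0.4750, 0.6420, 0.8100, 1.0000
Σ (Xₖ−Xₖ₋₁)(Yₖ+Yₖ₋₁) = (1/8)(0.0240+0.0000) + (1/8)(0.0560+0.0240) + (1/8)(0.1730+0.0560) + (1/8)(0.3110+0.1730) + (1/8)(0.4750+0.3110) + (1/8)(0.6420+0.4750) + (1/8)(0.8100+0.6420) + (1/8)(1.0000+0.8100)
  = 0.0030 + 0.0100 + 0.0286 + 0.0605 + 0.0983 + 0.1396 + 0.1815 + 0.2263 = 0.7478
G = 1 − 0.7478 = 0.2522

0.252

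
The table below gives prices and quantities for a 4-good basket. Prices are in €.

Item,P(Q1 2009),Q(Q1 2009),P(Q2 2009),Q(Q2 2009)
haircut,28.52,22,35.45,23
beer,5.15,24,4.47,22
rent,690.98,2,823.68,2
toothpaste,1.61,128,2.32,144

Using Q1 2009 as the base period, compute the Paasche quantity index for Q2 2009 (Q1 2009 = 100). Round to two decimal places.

102.25

Paasche quantity index uses current-period prices as weights.
ΣP(Q2 2009)·Q(Q2 2009) = 35.45×23 + 4.47×22 + 823.68×2 + 2.32×144 = 815.35 + 98.34 + 1647.36 + 334.08 = 2895.13
ΣP(Q2 2009)·Q(Q1 2009) = 35.45×22 + 4.47×24 + 823.68×2 + 2.32×128 = 779.9 + 107.28 + 1647.36 + 296.96 = 2831.5
Index = 2895.13 / 2831.5 × 100 = 102.2472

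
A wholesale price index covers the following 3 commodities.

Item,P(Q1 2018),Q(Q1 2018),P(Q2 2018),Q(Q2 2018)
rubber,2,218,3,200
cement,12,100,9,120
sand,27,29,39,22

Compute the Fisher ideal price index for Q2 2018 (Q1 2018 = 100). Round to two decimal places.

107.58

Laspeyres component (base-period weights):
ΣP(Q2 2018)Q(Q1 2018) = 3×218 + 9×100 + 39×29 = 654 + 900 + 1131 = 2685
ΣP(Q1 2018)Q(Q1 2018) = 2×218 + 12×100 + 27×29 = 436 + 1200 + 783 = 2419
L = 2685 / 2419 × 100 = 110.9963
Paasche component (current-period weights):
ΣP(Q2 2018)Q(Q2 2018) = 3×200 + 9×120 + 39×22 = 600 + 1080 + 858 = 2538
ΣP(Q1 2018)Q(Q2 2018) = 2×200 + 12×120 + 27×22 = 400 + 1440 + 594 = 2434
P = 2538 / 2434 × 100 = 104.2728
Fisher = √(L × P) = √(110.9963 × 104.2728) = 107.5820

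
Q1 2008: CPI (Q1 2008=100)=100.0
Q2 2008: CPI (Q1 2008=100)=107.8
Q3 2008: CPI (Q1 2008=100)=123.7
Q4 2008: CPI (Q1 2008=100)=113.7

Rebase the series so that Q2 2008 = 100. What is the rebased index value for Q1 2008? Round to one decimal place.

92.8

Rebased(Q1 2008) = 100.0 / 107.8 × 100 = 92.7644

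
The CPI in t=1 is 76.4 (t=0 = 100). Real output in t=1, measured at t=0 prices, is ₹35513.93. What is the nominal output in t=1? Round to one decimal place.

27132.6

Nominal = Real × (Index/100) = 35513.93 × (76.4/100)
        = 35513.93 × 0.764 = 27132.6425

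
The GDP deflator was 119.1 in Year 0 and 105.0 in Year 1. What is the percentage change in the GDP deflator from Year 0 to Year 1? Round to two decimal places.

-11.84%

Change = (105.0 − 119.1) / 119.1 × 100
       = -14.1 / 119.1 × 100 = -11.8388%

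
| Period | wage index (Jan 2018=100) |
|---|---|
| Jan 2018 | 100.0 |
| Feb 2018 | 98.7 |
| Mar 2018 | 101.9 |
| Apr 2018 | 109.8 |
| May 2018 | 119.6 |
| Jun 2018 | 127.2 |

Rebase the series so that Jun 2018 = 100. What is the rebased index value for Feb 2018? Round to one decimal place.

Rebased(Feb 2018) = 98.7 / 127.2 × 100 = 77.5943

77.6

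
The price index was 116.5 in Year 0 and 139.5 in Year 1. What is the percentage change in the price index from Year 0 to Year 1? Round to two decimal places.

Change = (139.5 − 116.5) / 116.5 × 100
       = 23.0 / 116.5 × 100 = 19.7425%

19.74%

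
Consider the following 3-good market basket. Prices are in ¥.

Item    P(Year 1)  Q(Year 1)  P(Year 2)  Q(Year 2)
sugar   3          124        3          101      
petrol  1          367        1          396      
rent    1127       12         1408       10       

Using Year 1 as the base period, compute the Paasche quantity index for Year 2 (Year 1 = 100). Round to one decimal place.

Paasche quantity index uses current-period prices as weights.
ΣP(Year 2)·Q(Year 2) = 3×101 + 1×396 + 1408×10 = 303 + 396 + 14080 = 14779
ΣP(Year 2)·Q(Year 1) = 3×124 + 1×367 + 1408×12 = 372 + 367 + 16896 = 17635
Index = 14779 / 17635 × 100 = 83.8049

83.8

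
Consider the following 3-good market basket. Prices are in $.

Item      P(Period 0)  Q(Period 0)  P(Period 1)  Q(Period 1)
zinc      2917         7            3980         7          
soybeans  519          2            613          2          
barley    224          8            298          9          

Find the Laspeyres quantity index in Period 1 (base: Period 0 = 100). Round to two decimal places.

100.96

Laspeyres quantity index uses base-period prices as weights.
ΣP(Period 0)·Q(Period 1) = 2917×7 + 519×2 + 224×9 = 20419 + 1038 + 2016 = 23473
ΣP(Period 0)·Q(Period 0) = 2917×7 + 519×2 + 224×8 = 20419 + 1038 + 1792 = 23249
Index = 23473 / 23249 × 100 = 100.9635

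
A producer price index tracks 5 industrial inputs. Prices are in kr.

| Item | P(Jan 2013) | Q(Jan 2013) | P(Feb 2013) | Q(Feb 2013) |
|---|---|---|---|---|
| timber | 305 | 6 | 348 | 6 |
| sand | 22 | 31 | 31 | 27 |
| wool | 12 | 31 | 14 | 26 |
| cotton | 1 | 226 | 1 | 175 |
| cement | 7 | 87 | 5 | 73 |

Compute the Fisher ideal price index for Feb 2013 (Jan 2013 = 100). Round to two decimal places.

111.66

Laspeyres component (base-period weights):
ΣP(Feb 2013)Q(Jan 2013) = 348×6 + 31×31 + 14×31 + 1×226 + 5×87 = 2088 + 961 + 434 + 226 + 435 = 4144
ΣP(Jan 2013)Q(Jan 2013) = 305×6 + 22×31 + 12×31 + 1×226 + 7×87 = 1830 + 682 + 372 + 226 + 609 = 3719
L = 4144 / 3719 × 100 = 111.4278
Paasche component (current-period weights):
ΣP(Feb 2013)Q(Feb 2013) = 348×6 + 31×27 + 14×26 + 1×175 + 5×73 = 2088 + 837 + 364 + 175 + 365 = 3829
ΣP(Jan 2013)Q(Feb 2013) = 305×6 + 22×27 + 12×26 + 1×175 + 7×73 = 1830 + 594 + 312 + 175 + 511 = 3422
P = 3829 / 3422 × 100 = 111.8936
Fisher = √(L × P) = √(111.4278 × 111.8936) = 111.6605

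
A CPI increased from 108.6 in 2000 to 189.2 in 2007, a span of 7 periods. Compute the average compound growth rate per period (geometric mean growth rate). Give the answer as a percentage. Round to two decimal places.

Growth factor = (189.2/108.6)^(1/7) = (1.742173)^(1/7) = 1.082534
Growth rate = 1.082534 − 1 = 0.082534 = 8.2534%

8.25%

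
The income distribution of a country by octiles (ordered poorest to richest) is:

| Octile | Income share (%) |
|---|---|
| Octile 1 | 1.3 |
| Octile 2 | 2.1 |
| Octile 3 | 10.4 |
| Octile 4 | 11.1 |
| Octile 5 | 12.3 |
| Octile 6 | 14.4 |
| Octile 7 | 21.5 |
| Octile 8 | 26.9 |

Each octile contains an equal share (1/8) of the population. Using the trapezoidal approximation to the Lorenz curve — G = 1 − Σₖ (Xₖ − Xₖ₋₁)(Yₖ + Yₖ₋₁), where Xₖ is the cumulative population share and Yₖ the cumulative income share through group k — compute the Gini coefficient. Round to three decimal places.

0.362

Cumulative income shares Yₖ: 0.0130, 0.0340, 0.1380, 0.2490, 0.3720, 0.5160, 0.7310, 1.0000
Σ (Xₖ−Xₖ₋₁)(Yₖ+Yₖ₋₁) = (1/8)(0.0130+0.0000) + (1/8)(0.0340+0.0130) + (1/8)(0.1380+0.0340) + (1/8)(0.2490+0.1380) + (1/8)(0.3720+0.2490) + (1/8)(0.5160+0.3720) + (1/8)(0.7310+0.5160) + (1/8)(1.0000+0.7310)
  = 0.0016 + 0.0059 + 0.0215 + 0.0484 + 0.0776 + 0.1110 + 0.1559 + 0.2164 = 0.6382
G = 1 − 0.6382 = 0.3618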